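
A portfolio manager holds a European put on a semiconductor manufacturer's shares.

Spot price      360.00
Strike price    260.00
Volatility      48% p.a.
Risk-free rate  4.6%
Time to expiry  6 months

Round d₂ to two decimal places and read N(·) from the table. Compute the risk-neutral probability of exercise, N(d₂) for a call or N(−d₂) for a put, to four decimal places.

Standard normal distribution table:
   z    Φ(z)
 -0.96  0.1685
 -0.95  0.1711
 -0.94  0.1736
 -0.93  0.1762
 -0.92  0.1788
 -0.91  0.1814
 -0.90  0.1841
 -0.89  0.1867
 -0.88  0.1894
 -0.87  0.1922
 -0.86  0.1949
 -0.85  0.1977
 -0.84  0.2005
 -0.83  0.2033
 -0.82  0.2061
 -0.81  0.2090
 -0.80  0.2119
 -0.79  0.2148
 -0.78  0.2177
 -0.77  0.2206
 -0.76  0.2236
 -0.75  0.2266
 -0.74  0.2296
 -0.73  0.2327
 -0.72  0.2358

0.1949

σ√T = 0.48 × 0.7071 = 0.3394
ln(S/K) + (r + σ²/2)T = ln(360/260) + (0.046 + 0.48²/2)·0.5 = 0.3254 + 0.0806 = 0.4060
d₁ = 0.4060 / 0.3394 = 1.1963 ≈ 1.20
d₂ = d₁ − σ√T = 1.1963 − 0.3394 = 0.8568 ≈ 0.86
Pr(exercise) under Q = N(−d₂) = N(-0.86) = 0.1949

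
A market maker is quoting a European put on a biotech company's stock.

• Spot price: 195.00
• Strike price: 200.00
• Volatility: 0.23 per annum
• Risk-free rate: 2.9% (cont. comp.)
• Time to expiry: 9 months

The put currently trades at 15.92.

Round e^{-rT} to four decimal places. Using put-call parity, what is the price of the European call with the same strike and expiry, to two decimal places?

exp(−rT) = exp(−0.029·0.75) = 0.9785
Put-call parity: C − P = S − K·e^(−rT) = 195 − 200·0.9785 = 195 − 195.7000 = -0.7000
C = P + (C − P) = 15.92 + (-0.7000) = 15.2200

15.22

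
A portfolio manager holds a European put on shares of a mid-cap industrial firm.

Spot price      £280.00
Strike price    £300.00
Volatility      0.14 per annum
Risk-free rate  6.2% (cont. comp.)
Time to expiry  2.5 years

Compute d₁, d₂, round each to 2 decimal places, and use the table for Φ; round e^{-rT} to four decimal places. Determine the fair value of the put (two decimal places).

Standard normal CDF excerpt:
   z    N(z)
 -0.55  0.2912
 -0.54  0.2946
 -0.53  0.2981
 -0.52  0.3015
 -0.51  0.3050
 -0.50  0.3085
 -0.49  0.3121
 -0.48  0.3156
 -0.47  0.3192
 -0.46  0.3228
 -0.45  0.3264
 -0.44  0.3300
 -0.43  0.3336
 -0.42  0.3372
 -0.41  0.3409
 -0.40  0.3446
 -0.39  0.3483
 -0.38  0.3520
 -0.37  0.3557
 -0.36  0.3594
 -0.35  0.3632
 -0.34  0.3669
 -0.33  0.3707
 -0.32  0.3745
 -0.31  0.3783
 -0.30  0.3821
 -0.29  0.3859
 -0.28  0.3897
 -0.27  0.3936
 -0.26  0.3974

£13.74

σ√T = 0.14 × 1.5811 = 0.2214
ln(S/K) + (r + σ²/2)T = ln(280/300) + (0.062 + 0.14²/2)·2.5 = -0.0690 + 0.1795 = 0.1105
d₁ = 0.1105 / 0.2214 = 0.4992 which rounds to 0.50
d₂ = d₁ − σ√T = 0.4992 − 0.2214 = 0.2779 which rounds to 0.28
exp(−rT) = exp(−0.062·2.5) = 0.8564
N(−d₂) = N(-0.28) = 0.3897;  N(−d₁) = N(-0.50) = 0.3085
P = 300·0.8564·0.3897 − 280·0.3085 = 100.1217 − 86.3800 = 13.7417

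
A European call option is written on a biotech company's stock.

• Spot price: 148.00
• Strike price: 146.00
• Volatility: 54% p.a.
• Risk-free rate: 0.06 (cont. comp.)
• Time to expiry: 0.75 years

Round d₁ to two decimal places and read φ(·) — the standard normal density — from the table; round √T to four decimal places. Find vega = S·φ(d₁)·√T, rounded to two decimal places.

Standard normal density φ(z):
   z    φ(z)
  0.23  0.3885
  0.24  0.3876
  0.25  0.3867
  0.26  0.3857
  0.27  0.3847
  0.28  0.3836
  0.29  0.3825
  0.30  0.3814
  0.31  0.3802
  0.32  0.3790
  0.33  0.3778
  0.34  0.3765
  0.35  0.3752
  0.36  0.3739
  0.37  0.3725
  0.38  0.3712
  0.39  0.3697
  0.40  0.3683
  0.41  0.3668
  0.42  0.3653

σ√T = 0.54·√0.75 = 0.4677
d₁ = [ln(148/146) + (0.06 + ½·0.54²)·0.75] / (σ√T) = (0.0136 + 0.1544) / 0.4677 = 0.3591 ⇒ 0.36
√T = √0.75 = 0.8660
φ(d₁) = φ(0.36) = 0.3739
vega = S·φ(d₁)·√T = 148·0.3739·0.8660 = 47.9220

47.92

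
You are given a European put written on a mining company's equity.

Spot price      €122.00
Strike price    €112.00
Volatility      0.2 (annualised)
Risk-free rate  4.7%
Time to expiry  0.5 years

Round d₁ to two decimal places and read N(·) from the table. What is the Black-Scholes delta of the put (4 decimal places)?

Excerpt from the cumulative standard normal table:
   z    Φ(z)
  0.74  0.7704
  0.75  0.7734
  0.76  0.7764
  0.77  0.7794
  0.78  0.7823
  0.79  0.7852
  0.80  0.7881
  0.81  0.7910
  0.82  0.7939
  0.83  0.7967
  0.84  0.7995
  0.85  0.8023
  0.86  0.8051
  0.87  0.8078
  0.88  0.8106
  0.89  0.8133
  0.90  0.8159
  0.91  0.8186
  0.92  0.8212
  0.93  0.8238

-0.2005

T = 0.5;  σ√T = 0.1414
d₁ = [ln(122/112) + (0.047 + ½·0.2²)·0.5] / (σ√T) = (0.0855 + 0.0335) / 0.1414 = 0.8416 ⇒ 0.84
N(d₁) = N(0.84) = 0.7995
Δ_put = N(d₁) − 1 = 0.7995 − 1 = -0.2005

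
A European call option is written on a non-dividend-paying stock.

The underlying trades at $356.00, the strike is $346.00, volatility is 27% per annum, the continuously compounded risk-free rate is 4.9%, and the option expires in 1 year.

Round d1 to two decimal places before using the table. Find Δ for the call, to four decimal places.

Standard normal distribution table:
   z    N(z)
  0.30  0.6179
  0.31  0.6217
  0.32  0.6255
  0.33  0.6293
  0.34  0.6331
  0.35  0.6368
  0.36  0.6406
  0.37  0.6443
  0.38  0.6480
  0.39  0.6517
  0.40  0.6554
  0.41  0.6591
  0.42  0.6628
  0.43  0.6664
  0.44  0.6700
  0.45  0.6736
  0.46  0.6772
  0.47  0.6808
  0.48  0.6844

σ√T = 0.27 × 1.0000 = 0.2700
d₁ = [ln(356/346) + (0.049 + 0.27²/2)·1] / 0.2700 = [0.0285 + 0.0854] / 0.2700 = 0.4220 → 0.42
N(d₁) = N(0.42) = 0.6628
Δ_call = N(d₁) = 0.6628

0.6628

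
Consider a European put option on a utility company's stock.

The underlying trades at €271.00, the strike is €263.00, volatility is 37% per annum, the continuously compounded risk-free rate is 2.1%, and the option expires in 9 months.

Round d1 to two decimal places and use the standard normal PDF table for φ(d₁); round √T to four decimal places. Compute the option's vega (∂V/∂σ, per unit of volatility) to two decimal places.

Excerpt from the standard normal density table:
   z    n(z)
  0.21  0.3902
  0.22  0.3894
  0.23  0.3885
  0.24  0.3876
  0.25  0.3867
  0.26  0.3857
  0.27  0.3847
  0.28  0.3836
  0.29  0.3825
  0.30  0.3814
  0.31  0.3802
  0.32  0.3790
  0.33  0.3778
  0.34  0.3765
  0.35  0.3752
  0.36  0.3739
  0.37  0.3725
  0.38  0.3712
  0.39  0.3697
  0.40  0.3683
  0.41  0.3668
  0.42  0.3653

89.51

σ√T = 0.37 × 0.8660 = 0.3204
d₁ = [ln(271/263) + (0.021 + ½·0.37²)·0.75] / (σ√T) = (0.0300 + 0.0671) / 0.3204 = 0.3029 which rounds to 0.30
√T = √0.75 = 0.8660
φ(d₁) = φ(0.30) = 0.3814
vega = S·φ(d₁)·√T = 271·0.3814·0.8660 = 89.5092
(Vega is the same for a European call and put with the same parameters.)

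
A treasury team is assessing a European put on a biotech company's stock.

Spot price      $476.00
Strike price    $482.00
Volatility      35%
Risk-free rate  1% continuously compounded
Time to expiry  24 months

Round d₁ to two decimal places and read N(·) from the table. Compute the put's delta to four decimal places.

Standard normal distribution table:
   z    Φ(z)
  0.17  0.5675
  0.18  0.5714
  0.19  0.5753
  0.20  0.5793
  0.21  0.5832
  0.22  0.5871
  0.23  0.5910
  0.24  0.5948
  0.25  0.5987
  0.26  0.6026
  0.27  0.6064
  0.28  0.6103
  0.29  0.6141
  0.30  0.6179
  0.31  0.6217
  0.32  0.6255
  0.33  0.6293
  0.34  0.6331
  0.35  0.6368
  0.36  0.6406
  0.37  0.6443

-0.3974

σ√T = 0.35 × 1.4142 = 0.4950
d₁ = [ln(476/482) + (0.01 + 0.35²/2)·2] / 0.4950 = [-0.0125 + 0.1425] / 0.4950 = 0.2626 which rounds to 0.26
N(d₁) = N(0.26) = 0.6026
Δ_put = N(d₁) − 1 = 0.6026 − 1 = -0.3974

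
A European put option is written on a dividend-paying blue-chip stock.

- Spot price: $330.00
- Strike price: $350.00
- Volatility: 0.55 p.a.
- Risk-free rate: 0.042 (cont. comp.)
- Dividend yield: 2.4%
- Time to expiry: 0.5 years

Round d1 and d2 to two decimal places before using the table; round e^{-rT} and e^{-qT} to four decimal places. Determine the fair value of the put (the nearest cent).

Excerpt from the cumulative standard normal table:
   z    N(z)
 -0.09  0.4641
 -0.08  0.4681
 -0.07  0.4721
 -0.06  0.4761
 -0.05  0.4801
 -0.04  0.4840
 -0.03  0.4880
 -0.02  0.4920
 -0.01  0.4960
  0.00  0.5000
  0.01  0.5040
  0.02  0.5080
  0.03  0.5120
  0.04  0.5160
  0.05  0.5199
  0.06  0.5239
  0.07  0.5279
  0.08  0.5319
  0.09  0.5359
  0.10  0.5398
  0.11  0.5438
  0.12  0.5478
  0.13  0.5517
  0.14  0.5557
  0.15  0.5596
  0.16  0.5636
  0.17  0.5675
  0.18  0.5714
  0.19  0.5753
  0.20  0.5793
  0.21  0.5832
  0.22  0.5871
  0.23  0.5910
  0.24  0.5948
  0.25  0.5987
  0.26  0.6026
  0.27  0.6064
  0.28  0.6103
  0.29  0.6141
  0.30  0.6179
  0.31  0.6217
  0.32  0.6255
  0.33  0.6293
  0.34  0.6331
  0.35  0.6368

σ√T = 0.55·√0.5 = 0.3889
d₁ = [ln(330/350) + (0.042 − 0.024 + 0.55²/2)·0.5] / 0.3889 = [-0.0588 + 0.0846] / 0.3889 = 0.0663 ≈ 0.07
d₂ = d₁ − σ√T = 0.0663 − 0.3889 = -0.3226 ≈ -0.32
e^(−qT) = e^(−0.024·0.5) = 0.9881;  e^(−rT) = e^(−0.042·0.5) = 0.9792
P = 350·0.9792·N(0.32) − 330·0.9881·N(-0.07) = 350·0.9792·0.6255 − 330·0.9881·0.4721 = 214.3714 − 153.9391 = 60.4323

$60.43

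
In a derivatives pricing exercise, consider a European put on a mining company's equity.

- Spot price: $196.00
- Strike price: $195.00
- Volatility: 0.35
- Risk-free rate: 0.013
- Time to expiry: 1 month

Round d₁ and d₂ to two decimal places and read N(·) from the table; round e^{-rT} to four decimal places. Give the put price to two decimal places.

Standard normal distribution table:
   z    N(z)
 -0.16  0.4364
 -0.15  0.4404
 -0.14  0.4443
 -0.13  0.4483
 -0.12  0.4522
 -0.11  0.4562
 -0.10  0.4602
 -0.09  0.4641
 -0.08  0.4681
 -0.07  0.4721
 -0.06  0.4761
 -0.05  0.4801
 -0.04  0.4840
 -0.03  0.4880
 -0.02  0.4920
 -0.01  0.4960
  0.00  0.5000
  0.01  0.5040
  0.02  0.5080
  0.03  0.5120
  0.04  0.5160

σ√T = 0.35 × 0.2887 = 0.1010
ln(S/K) + (r + σ²/2)T = ln(196/195) + (0.013 + 0.35²/2)·0.08333 = 0.0051 + 0.0062 = 0.0113
d₁ = 0.0113 / 0.1010 = 0.1119 ≈ 0.11
d₂ = d₁ − σ√T = 0.1119 − 0.1010 = 0.0108 ≈ 0.01
e^(−rT) = e^(−0.013·0.08333) = 0.9989
P = 195·0.9989·N(-0.01) − 196·N(-0.11) = 195·0.9989·0.4960 − 196·0.4562 = 96.6136 − 89.4152 = 7.1984

$7.20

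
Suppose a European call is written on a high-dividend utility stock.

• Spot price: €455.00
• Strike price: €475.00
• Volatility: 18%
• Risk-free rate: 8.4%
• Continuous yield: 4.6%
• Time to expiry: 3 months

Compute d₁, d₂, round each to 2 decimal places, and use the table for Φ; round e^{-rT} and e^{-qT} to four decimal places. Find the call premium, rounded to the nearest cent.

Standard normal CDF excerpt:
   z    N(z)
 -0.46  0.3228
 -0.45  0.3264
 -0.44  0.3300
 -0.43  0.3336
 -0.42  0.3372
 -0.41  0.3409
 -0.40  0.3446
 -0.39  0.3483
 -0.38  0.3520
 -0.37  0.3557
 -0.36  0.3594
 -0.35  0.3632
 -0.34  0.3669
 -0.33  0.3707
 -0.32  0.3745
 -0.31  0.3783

€9.91

T = 0.25;  σ√T = 0.0900
ln(S/K) + (r − q + σ²/2)T = ln(455/475) + (0.084 − 0.046 + 0.18²/2)·0.25 = -0.0430 + 0.0136 = -0.0295
d₁ = -0.0295 / 0.0900 = -0.3274 which rounds to -0.33
d₂ = d₁ − σ√T = -0.3274 − 0.0900 = -0.4174 which rounds to -0.42
exp(−qT) = exp(−0.046·0.25) = 0.9886;  exp(−rT) = exp(−0.084·0.25) = 0.9792
C = 455·0.9886·N(-0.33) − 475·0.9792·N(-0.42) = 455·0.9886·0.3707 − 475·0.9792·0.3372 = 166.7457 − 156.8385 = 9.9072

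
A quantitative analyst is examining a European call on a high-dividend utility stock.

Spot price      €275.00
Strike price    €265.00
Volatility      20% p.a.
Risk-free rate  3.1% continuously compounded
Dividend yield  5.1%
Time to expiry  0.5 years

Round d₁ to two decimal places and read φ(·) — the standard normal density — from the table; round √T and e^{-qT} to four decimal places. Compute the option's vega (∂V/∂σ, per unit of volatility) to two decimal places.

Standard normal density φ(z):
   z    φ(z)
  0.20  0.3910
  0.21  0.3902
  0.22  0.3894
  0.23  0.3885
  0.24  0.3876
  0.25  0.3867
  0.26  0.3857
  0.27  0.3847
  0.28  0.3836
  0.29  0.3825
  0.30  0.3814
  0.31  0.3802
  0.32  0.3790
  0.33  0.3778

σ√T = 0.2 × 0.7071 = 0.1414
ln(S/K) + (r − q + σ²/2)T = ln(275/265) + (0.031 − 0.051 + 0.2²/2)·0.5 = 0.0370 + 0.0000 = 0.0370
d₁ = 0.0370 / 0.1414 = 0.2619 which rounds to 0.26
√T = √0.5 = 0.7071
φ(d₁) = φ(0.26) = 0.3857
e^(−qT) = e^(−0.051·0.5) = 0.9748
vega = S·e^(−qT)·φ(d₁)·√T = 275·0.9748·0.3857·0.7071 = 73.1103

73.11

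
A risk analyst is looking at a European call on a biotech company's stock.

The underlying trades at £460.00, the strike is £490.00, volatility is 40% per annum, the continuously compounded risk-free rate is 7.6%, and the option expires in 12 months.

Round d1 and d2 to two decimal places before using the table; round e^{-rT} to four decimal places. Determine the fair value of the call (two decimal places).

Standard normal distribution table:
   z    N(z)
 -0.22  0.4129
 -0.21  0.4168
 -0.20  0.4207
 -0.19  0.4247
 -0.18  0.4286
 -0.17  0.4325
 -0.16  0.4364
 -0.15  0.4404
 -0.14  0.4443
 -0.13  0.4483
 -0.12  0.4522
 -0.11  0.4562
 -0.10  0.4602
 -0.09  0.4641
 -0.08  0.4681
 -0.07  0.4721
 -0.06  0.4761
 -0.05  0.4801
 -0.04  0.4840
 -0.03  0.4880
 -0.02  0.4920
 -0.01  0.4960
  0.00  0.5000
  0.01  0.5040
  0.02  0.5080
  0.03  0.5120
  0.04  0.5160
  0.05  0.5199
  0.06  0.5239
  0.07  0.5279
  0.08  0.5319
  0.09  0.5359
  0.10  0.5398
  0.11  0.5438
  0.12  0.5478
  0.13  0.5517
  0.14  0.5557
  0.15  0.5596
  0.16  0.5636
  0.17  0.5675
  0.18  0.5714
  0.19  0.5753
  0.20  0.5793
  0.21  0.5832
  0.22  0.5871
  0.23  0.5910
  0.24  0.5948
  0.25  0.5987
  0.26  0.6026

£75.45

σ√T = 0.4·√1 = 0.4000
d₁ = [ln(460/490) + (0.076 + 0.4²/2)·1] / 0.4000 = [-0.0632 + 0.1560] / 0.4000 = 0.2321 which rounds to 0.23
d₂ = d₁ − σ√T = 0.2321 − 0.4000 = -0.1679 which rounds to -0.17
e^(−rT) = e^(−0.076·1) = 0.9268
C = 460·N(0.23) − 490·0.9268·N(-0.17) = 460·0.5910 − 490·0.9268·0.4325 = 271.8600 − 196.4121 = 75.4479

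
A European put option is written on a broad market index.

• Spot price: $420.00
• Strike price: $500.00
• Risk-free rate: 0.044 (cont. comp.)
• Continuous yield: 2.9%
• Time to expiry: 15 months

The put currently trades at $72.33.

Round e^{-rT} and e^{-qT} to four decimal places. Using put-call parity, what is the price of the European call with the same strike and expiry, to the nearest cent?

e^(−qT) = e^(−0.029·1.25) = 0.9644;  e^(−rT) = e^(−0.044·1.25) = 0.9465
Put-call parity: C − P = S·e^(−qT) − K·e^(−rT) = 420·0.9644 − 500·0.9465 = 405.0480 − 473.2500 = -68.2020
C = P + (C − P) = 72.33 + (-68.2020) = 4.1280

$4.13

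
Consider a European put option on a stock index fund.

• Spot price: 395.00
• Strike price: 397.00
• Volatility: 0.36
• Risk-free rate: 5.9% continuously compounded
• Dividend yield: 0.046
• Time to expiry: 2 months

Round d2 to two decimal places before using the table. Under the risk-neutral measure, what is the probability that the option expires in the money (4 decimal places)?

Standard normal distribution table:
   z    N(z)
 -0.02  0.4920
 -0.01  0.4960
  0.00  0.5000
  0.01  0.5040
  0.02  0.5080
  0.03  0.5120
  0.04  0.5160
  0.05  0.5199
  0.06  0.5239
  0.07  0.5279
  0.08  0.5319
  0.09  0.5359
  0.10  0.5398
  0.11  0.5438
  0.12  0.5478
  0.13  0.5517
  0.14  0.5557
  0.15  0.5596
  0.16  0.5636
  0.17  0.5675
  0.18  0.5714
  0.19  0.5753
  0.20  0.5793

0.5359

σ√T = 0.36·√0.1667 = 0.1470
ln(S/K) + (r − q + σ²/2)T = ln(395/397) + (0.059 − 0.046 + 0.36²/2)·0.1667 = -0.0051 + 0.0130 = 0.0079
d₁ = 0.0079 / 0.1470 = 0.0539 ≈ 0.05
d₂ = d₁ − σ√T = 0.0539 − 0.1470 = -0.0931 ≈ -0.09
Risk-neutral Pr[S_T < K] = N(−d₂) = N(0.09) = 0.5359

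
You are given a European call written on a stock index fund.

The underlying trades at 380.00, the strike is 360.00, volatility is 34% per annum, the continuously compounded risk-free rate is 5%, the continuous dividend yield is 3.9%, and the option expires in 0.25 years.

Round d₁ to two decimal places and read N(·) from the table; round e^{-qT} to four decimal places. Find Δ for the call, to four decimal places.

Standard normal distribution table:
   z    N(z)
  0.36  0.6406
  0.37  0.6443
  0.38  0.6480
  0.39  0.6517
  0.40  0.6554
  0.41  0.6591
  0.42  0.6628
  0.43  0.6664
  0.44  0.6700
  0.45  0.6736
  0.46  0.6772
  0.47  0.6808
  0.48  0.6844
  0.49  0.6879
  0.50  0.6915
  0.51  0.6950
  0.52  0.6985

0.6564

σ√T = 0.34·√0.25 = 0.1700
d₁ = [ln(380/360) + (0.05 − 0.039 + 0.34²/2)·0.25] / 0.1700 = [0.0541 + 0.0172] / 0.1700 = 0.4192 which rounds to 0.42
N(d₁) = N(0.42) = 0.6628
Δ_call = exp(−qT)·N(d₁) = 0.9903·0.6628 = 0.6564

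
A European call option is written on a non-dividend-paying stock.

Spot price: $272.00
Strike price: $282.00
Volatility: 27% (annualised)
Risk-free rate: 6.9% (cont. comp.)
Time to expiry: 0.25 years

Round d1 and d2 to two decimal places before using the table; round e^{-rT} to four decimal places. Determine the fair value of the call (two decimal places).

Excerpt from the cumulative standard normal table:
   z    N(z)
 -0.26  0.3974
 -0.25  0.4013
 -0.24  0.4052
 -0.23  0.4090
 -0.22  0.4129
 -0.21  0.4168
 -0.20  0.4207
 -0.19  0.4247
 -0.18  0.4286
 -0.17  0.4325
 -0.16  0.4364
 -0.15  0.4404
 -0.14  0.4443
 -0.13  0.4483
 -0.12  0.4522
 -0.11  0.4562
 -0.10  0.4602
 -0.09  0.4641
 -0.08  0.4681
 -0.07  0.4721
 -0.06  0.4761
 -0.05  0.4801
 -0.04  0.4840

σ√T = 0.27 × 0.5000 = 0.1350
ln(S/K) + (r + σ²/2)T = ln(272/282) + (0.069 + 0.27²/2)·0.25 = -0.0361 + 0.0264 = -0.0097
d₁ = -0.0097 / 0.1350 = -0.0722 ⇒ -0.07
d₂ = d₁ − σ√T = -0.0722 − 0.1350 = -0.2072 ⇒ -0.21
exp(−rT) = exp(−0.069·0.25) = 0.9829
N(d₁) = N(-0.07) = 0.4721;  N(d₂) = N(-0.21) = 0.4168
C = 272·0.4721 − 282·0.9829·0.4168 = 128.4112 − 115.5277 = 12.8835

$12.88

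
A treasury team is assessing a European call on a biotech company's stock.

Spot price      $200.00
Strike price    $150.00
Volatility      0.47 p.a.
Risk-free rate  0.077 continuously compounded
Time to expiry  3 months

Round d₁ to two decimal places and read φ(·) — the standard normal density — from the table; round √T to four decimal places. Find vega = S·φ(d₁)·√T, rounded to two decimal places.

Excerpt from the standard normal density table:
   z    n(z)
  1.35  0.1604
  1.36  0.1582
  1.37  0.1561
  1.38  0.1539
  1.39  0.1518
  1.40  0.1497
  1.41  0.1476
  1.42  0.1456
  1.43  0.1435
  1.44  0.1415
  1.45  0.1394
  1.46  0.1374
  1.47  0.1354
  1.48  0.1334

14.56

T = 0.25;  σ√T = 0.2350
d₁ = [ln(200/150) + (0.077 + 0.47²/2)·0.25] / 0.2350 = [0.2877 + 0.0469] / 0.2350 = 1.4236 which rounds to 1.42
√T = √0.25 = 0.5000
φ(d₁) = φ(1.42) = 0.1456
vega = S·φ(d₁)·√T = 200·0.1456·0.5000 = 14.5600
(Call and put vega coincide under Black-Scholes.)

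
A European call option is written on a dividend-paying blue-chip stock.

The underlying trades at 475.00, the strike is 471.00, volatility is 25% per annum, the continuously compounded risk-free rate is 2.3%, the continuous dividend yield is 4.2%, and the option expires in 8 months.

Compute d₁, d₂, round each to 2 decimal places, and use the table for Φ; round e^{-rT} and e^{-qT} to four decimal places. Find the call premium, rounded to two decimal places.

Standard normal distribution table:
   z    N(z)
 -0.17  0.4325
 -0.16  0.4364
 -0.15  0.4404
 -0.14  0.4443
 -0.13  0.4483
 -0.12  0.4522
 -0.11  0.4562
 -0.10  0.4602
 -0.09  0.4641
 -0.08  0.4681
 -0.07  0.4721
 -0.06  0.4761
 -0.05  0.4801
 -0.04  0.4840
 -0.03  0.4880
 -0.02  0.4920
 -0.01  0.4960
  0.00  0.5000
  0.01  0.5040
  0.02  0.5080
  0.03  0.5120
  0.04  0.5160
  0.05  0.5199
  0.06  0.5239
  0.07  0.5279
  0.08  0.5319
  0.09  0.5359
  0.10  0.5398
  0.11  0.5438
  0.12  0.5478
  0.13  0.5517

35.93

σ√T = 0.25 × 0.8165 = 0.2041
ln(S/K) + (r − q + σ²/2)T = ln(475/471) + (0.023 − 0.042 + 0.25²/2)·0.6667 = 0.0085 + 0.0082 = 0.0166
d₁ = 0.0166 / 0.2041 = 0.0814 → 0.08
d₂ = d₁ − σ√T = 0.0814 − 0.2041 = -0.1227 → -0.12
e^(−qT) = e^(−0.042·0.6667) = 0.9724;  e^(−rT) = e^(−0.023·0.6667) = 0.9848
N(d₁) = N(0.08) = 0.5319;  N(d₂) = N(-0.12) = 0.4522
C = 475·0.9724·0.5319 − 471·0.9848·0.4522 = 245.6793 − 209.7488 = 35.9305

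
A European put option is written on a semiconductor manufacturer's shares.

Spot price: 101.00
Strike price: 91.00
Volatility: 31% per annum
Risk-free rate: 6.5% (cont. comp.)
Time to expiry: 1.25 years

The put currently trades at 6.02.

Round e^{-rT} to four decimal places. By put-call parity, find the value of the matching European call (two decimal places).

23.12

e^(−rT) = e^(−0.065·1.25) = 0.9220
Put-call parity: C − P = S − K·e^(−rT) = 101 − 91·0.9220 = 101 − 83.9020 = 17.0980
C = P + (C − P) = 6.02 + (17.0980) = 23.1180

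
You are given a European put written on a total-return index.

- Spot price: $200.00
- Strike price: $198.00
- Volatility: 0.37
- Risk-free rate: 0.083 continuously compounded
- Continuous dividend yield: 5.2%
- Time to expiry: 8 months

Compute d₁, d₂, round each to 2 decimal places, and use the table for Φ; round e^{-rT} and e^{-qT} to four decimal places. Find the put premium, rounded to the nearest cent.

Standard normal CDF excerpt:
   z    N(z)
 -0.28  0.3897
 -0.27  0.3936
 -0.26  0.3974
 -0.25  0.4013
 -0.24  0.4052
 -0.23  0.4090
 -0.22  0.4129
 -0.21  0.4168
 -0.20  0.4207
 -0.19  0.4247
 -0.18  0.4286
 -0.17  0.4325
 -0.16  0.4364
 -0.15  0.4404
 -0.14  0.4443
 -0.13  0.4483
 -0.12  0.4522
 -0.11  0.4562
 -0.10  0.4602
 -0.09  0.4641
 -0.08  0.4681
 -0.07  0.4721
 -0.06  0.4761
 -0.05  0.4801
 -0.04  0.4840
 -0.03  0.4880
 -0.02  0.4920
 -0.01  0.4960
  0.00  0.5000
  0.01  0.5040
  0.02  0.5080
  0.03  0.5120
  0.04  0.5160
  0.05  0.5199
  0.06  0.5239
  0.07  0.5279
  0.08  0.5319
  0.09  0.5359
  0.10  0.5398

σ√T = 0.37·√0.6667 = 0.3021
ln(S/K) + (r − q + σ²/2)T = ln(200/198) + (0.083 − 0.052 + 0.37²/2)·0.6667 = 0.0101 + 0.0663 = 0.0764
d₁ = 0.0764 / 0.3021 = 0.2527 → 0.25
d₂ = d₁ − σ√T = 0.2527 − 0.3021 = -0.0494 → -0.05
exp(−qT) = exp(−0.052·0.6667) = 0.9659;  exp(−rT) = exp(−0.083·0.6667) = 0.9462
N(−d₂) = N(0.05) = 0.5199;  N(−d₁) = N(-0.25) = 0.4013
P = 198·0.9462·0.5199 − 200·0.9659·0.4013 = 97.4020 − 77.5231 = 19.8789

$19.88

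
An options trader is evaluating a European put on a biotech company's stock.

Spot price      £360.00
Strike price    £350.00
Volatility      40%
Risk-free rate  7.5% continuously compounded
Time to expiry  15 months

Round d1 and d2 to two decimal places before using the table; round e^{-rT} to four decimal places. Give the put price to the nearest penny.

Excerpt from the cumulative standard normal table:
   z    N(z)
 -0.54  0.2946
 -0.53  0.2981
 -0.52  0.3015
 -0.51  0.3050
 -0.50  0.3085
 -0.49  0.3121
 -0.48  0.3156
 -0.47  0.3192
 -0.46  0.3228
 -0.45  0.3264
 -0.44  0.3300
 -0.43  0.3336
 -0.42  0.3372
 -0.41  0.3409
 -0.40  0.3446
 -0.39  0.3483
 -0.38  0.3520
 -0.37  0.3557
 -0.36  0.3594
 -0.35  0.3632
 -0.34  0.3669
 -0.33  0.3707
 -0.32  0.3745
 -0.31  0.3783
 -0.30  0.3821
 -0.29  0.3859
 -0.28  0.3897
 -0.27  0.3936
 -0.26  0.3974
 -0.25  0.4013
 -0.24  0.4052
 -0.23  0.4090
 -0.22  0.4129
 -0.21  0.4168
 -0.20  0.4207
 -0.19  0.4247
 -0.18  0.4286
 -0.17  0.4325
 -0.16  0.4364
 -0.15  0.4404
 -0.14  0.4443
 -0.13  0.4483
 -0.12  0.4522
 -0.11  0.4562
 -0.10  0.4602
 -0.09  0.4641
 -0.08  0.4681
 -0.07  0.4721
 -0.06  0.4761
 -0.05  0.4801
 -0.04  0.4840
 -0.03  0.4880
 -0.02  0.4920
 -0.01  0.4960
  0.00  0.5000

σ√T = 0.4·√1.25 = 0.4472
d₁ = [ln(360/350) + (0.075 + 0.4²/2)·1.25] / 0.4472 = [0.0282 + 0.1938] / 0.4472 = 0.4962 ⇒ 0.50
d₂ = d₁ − σ√T = 0.4962 − 0.4472 = 0.0490 ⇒ 0.05
e^(−rT) = e^(−0.075·1.25) = 0.9105
N(−d₂) = N(-0.05) = 0.4801;  N(−d₁) = N(-0.50) = 0.3085
P = 350·0.9105·0.4801 − 360·0.3085 = 152.9959 − 111.0600 = 41.9359

£41.94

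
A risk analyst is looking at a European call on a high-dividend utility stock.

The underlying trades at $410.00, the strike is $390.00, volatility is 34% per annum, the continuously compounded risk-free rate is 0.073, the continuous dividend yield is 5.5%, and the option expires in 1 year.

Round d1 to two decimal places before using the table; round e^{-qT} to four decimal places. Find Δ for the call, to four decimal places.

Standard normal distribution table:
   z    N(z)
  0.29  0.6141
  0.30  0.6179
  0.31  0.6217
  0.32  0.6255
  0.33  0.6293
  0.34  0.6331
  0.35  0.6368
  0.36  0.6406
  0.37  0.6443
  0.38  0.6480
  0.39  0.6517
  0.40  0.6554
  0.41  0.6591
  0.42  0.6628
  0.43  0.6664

σ√T = 0.34·√1 = 0.3400
ln(S/K) + (r − q + σ²/2)T = ln(410/390) + (0.073 − 0.055 + 0.34²/2)·1 = 0.0500 + 0.0758 = 0.1258
d₁ = 0.1258 / 0.3400 = 0.3700 ⇒ 0.37
N(d₁) = N(0.37) = 0.6443
Δ_call = exp(−qT)·N(d₁) = 0.9465·0.6443 = 0.6098

0.6098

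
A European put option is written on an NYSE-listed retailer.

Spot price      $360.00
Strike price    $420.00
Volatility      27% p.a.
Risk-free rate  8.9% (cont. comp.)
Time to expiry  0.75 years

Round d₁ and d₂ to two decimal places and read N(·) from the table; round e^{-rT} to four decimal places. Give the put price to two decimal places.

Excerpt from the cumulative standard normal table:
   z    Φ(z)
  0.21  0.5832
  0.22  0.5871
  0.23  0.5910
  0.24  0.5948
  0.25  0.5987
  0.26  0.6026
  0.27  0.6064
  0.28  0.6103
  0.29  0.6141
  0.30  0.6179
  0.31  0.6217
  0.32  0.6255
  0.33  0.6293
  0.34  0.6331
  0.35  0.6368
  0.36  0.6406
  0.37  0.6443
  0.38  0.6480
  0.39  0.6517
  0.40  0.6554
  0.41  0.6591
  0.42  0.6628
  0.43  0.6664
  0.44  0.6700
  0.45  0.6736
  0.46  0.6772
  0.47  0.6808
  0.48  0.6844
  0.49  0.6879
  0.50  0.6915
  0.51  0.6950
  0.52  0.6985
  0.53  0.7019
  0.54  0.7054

T = 0.75;  σ√T = 0.2338
d₁ = [ln(360/420) + (0.089 + 0.27²/2)·0.75] / 0.2338 = [-0.1542 + 0.0941] / 0.2338 = -0.2569 ⇒ -0.26
d₂ = d₁ − σ√T = -0.2569 − 0.2338 = -0.4907 ⇒ -0.49
exp(−rT) = exp(−0.089·0.75) = 0.9354
P = 420·0.9354·N(0.49) − 360·N(0.26) = 420·0.9354·0.6879 − 360·0.6026 = 270.2539 − 216.9360 = 53.3179

$53.32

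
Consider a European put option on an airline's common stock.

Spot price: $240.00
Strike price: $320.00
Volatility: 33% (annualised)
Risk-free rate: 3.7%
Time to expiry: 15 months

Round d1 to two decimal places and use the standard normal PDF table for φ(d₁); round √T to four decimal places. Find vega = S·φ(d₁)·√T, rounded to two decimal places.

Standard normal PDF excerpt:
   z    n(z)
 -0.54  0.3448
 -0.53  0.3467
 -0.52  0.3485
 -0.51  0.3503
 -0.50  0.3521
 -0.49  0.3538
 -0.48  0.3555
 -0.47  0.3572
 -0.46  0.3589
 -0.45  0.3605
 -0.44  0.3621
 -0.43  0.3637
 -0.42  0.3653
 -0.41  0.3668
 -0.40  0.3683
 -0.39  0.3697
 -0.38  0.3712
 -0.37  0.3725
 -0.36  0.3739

95.84

σ√T = 0.33 × 1.1180 = 0.3690
d₁ = [ln(240/320) + (0.037 + ½·0.33²)·1.25] / (σ√T) = (-0.2877 + 0.1143) / 0.3690 = -0.4699 which rounds to -0.47
√T = √1.25 = 1.1180
φ(d₁) = φ(-0.47) = 0.3572
vega = S·φ(d₁)·√T = 240·0.3572·1.1180 = 95.8439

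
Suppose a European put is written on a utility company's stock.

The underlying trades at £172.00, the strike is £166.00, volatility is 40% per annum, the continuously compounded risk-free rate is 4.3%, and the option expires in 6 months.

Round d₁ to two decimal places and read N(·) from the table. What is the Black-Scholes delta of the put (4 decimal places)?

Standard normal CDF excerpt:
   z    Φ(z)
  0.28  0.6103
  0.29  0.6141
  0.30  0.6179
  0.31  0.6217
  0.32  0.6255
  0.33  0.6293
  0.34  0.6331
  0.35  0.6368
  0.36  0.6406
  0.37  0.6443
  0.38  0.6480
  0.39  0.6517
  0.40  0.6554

-0.3669

T = 0.5;  σ√T = 0.2828
d₁ = [ln(172/166) + (0.043 + 0.4²/2)·0.5] / 0.2828 = [0.0355 + 0.0615] / 0.2828 = 0.3430 ⇒ 0.34
N(d₁) = N(0.34) = 0.6331
Δ_put = N(d₁) − 1 = 0.6331 − 1 = -0.3669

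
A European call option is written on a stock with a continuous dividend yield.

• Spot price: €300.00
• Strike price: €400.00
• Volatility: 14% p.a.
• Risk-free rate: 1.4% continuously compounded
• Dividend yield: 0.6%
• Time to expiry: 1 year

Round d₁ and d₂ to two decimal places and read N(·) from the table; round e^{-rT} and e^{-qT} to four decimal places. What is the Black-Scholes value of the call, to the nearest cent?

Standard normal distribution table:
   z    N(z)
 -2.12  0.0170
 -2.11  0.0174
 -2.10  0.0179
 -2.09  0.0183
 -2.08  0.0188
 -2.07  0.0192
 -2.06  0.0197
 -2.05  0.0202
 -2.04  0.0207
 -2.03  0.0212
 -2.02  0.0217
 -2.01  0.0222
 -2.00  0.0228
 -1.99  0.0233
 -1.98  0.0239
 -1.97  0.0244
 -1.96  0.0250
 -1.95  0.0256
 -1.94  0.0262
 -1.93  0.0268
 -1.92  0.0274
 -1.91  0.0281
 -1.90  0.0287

σ√T = 0.14·√1 = 0.1400
d₁ = [ln(300/400) + (0.014 − 0.006 + 0.14²/2)·1] / 0.1400 = [-0.2877 + 0.0178] / 0.1400 = -1.9277 → -1.93
d₂ = d₁ − σ√T = -1.9277 − 0.1400 = -2.0677 → -2.07
e^(−qT) = e^(−0.006·1) = 0.9940;  e^(−rT) = e^(−0.014·1) = 0.9861
N(d₁) = N(-1.93) = 0.0268;  N(d₂) = N(-2.07) = 0.0192
C = 300·0.9940·0.0268 − 400·0.9861·0.0192 = 7.9918 − 7.5732 = 0.4185

€0.42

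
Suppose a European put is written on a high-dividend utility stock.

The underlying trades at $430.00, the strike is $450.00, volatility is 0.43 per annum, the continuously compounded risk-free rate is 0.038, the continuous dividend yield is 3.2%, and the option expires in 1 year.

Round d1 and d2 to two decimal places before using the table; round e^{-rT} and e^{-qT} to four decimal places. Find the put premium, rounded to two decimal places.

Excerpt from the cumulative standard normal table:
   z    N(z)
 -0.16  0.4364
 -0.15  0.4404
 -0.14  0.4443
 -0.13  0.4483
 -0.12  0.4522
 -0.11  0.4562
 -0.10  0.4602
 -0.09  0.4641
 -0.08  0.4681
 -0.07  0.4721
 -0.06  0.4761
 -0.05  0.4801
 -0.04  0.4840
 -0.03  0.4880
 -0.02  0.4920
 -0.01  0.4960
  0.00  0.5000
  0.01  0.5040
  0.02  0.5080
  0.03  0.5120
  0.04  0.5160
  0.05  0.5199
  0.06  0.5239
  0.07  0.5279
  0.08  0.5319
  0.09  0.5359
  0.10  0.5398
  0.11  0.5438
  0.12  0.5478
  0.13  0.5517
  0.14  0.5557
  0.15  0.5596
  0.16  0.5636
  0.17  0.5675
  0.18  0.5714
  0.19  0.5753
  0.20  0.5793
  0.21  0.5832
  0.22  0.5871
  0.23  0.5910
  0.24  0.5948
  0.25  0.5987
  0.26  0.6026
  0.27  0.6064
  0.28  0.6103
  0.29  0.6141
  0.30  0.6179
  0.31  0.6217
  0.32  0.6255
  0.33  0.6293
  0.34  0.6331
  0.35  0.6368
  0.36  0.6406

T = 1;  σ√T = 0.4300
d₁ = [ln(430/450) + (0.038 − 0.032 + 0.43²/2)·1] / 0.4300 = [-0.0455 + 0.0984] / 0.4300 = 0.1232 ≈ 0.12
d₂ = d₁ − σ√T = 0.1232 − 0.4300 = -0.3068 ≈ -0.31
e^(−qT) = e^(−0.032·1) = 0.9685;  e^(−rT) = e^(−0.038·1) = 0.9627
N(−d₂) = N(0.31) = 0.6217;  N(−d₁) = N(-0.12) = 0.4522
P = 450·0.9627·0.6217 − 430·0.9685·0.4522 = 269.3298 − 188.3210 = 81.0088

$81.01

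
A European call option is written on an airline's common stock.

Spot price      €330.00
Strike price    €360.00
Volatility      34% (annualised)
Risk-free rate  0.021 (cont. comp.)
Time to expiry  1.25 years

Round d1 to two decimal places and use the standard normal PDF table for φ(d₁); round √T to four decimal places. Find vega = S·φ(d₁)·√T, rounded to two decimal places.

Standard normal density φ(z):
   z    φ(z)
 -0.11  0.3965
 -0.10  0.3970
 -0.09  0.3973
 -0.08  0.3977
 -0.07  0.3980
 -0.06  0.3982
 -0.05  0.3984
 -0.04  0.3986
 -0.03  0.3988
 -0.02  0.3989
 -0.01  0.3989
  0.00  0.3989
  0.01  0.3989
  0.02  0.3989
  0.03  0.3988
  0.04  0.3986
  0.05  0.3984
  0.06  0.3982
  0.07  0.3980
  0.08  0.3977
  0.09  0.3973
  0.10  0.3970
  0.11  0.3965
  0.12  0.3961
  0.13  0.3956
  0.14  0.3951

σ√T = 0.34 × 1.1180 = 0.3801
d₁ = [ln(330/360) + (0.021 + 0.34²/2)·1.25] / 0.3801 = [-0.0870 + 0.0985] / 0.3801 = 0.0302 ⇒ 0.03
√T = √1.25 = 1.1180
φ(d₁) = φ(0.03) = 0.3988
vega = S·φ(d₁)·√T = 330·0.3988·1.1180 = 147.1333
(The put has the same vega.)

147.13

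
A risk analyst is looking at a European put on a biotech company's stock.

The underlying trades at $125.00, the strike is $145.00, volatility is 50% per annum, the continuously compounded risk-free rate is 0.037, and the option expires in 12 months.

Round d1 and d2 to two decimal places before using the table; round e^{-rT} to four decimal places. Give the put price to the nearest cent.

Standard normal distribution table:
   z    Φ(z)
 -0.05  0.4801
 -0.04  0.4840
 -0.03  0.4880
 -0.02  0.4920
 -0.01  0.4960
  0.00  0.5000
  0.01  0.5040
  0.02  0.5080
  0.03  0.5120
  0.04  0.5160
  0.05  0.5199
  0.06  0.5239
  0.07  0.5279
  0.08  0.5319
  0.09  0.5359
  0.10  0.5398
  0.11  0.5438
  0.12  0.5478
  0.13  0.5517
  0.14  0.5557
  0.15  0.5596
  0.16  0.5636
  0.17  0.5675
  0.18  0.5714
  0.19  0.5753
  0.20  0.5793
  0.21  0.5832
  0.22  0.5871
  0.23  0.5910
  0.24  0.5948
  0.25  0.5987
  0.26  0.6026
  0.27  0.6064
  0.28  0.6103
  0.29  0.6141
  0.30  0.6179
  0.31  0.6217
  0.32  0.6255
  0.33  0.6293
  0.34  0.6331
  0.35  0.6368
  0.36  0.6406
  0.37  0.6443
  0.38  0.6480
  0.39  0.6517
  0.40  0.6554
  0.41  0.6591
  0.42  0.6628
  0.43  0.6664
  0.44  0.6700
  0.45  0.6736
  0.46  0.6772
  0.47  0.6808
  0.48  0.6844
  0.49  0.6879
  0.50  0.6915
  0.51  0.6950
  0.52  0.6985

$34.13

σ√T = 0.5·√1 = 0.5000
d₁ = [ln(125/145) + (0.037 + 0.5²/2)·1] / 0.5000 = [-0.1484 + 0.1620] / 0.5000 = 0.0272 ≈ 0.03
d₂ = d₁ − σ√T = 0.0272 − 0.5000 = -0.4728 ≈ -0.47
exp(−rT) = exp(−0.037·1) = 0.9637
P = 145·0.9637·N(0.47) − 125·N(-0.03) = 145·0.9637·0.6808 − 125·0.4880 = 95.1326 − 61.0000 = 34.1326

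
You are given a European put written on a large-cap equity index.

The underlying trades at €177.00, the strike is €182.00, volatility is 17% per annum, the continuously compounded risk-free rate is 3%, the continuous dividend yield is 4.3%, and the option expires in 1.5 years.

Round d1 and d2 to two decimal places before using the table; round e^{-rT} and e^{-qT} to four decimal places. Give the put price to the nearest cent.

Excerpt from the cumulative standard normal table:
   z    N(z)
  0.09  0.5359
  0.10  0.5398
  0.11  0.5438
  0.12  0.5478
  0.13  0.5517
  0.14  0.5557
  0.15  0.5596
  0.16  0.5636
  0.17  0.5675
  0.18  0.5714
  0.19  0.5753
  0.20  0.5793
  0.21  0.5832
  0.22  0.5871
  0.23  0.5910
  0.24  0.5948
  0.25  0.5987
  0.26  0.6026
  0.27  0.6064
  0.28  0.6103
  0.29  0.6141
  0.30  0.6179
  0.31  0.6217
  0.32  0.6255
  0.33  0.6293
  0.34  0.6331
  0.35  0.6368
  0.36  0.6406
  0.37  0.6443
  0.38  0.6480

€18.59

σ√T = 0.17 × 1.2247 = 0.2082
d₁ = [ln(177/182) + (0.03 − 0.043 + 0.17²/2)·1.5] / 0.2082 = [-0.0279 + 0.0022] / 0.2082 = -0.1233 ⇒ -0.12
d₂ = d₁ − σ√T = -0.1233 − 0.2082 = -0.3316 ⇒ -0.33
e^(−qT) = e^(−0.043·1.5) = 0.9375;  e^(−rT) = e^(−0.03·1.5) = 0.9560
P = 182·0.9560·N(0.33) − 177·0.9375·N(0.12) = 182·0.9560·0.6293 − 177·0.9375·0.5478 = 109.4932 − 90.9006 = 18.5926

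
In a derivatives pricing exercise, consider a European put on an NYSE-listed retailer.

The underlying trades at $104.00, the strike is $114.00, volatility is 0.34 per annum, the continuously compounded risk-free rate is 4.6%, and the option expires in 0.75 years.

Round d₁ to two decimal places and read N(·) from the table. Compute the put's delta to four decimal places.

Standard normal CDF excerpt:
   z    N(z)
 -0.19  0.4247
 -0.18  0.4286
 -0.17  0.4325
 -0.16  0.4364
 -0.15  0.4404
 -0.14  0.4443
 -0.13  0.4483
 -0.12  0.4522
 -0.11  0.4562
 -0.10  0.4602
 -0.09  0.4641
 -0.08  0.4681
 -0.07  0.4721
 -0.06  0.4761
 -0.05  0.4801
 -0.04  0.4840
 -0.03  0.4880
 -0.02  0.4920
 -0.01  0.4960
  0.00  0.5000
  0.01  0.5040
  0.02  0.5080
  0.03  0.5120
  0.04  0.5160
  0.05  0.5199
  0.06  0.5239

T = 0.75;  σ√T = 0.2944
d₁ = [ln(104/114) + (0.046 + 0.34²/2)·0.75] / 0.2944 = [-0.0918 + 0.0779] / 0.2944 = -0.0474 ⇒ -0.05
N(d₁) = N(-0.05) = 0.4801
Δ_put = N(d₁) − 1 = 0.4801 − 1 = -0.5199

-0.5199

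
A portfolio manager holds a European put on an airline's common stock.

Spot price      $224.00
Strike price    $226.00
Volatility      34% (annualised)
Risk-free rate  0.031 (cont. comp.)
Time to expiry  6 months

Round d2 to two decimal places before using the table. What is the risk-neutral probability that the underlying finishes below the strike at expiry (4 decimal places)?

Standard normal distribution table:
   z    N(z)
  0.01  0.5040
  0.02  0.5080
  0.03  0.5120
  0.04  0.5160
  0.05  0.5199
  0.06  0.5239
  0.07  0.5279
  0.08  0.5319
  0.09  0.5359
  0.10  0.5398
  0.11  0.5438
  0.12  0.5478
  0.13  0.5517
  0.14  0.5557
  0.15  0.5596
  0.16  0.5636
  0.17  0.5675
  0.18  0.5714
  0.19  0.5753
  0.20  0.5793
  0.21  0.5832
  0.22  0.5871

σ√T = 0.34 × 0.7071 = 0.2404
d₁ = [ln(224/226) + (0.031 + ½·0.34²)·0.5] / (σ√T) = (-0.0089 + 0.0444) / 0.2404 = 0.1477 ≈ 0.15
d₂ = 0.1477 − 0.2404 = -0.0927 ≈ -0.09
Pr(exercise) under Q = N(−d₂) = N(0.09) = 0.5359

0.5359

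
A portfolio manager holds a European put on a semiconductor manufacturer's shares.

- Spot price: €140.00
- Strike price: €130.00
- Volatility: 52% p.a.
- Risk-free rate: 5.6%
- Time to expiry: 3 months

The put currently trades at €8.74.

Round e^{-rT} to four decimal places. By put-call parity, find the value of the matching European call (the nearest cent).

€20.55

exp(−rT) = exp(−0.056·0.25) = 0.9861
Put-call parity: C − P = S − K·e^(−rT) = 140 − 130·0.9861 = 140 − 128.1930 = 11.8070
C = P + (C − P) = 8.74 + (11.8070) = 20.5470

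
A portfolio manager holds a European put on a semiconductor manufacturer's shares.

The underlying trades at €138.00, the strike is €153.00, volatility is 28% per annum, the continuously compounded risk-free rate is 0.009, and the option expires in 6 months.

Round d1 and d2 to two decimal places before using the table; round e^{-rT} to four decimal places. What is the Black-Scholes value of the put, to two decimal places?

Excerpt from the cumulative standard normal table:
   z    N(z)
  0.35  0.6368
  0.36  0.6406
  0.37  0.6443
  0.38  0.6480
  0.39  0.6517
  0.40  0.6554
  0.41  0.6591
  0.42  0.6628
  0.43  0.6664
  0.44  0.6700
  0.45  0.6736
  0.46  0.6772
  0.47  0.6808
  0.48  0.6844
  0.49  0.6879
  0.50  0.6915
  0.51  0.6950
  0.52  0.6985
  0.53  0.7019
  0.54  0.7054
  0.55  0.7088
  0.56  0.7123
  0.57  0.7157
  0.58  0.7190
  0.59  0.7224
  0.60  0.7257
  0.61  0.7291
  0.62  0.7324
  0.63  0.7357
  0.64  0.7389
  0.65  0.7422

€20.09

T = 0.5;  σ√T = 0.1980
d₁ = [ln(138/153) + (0.009 + 0.28²/2)·0.5] / 0.1980 = [-0.1032 + 0.0241] / 0.1980 = -0.3994 → -0.40
d₂ = d₁ − σ√T = -0.3994 − 0.1980 = -0.5974 → -0.60
e^(−rT) = e^(−0.009·0.5) = 0.9955
N(−d₂) = N(0.60) = 0.7257;  N(−d₁) = N(0.40) = 0.6554
P = 153·0.9955·0.7257 − 138·0.6554 = 110.5325 − 90.4452 = 20.0873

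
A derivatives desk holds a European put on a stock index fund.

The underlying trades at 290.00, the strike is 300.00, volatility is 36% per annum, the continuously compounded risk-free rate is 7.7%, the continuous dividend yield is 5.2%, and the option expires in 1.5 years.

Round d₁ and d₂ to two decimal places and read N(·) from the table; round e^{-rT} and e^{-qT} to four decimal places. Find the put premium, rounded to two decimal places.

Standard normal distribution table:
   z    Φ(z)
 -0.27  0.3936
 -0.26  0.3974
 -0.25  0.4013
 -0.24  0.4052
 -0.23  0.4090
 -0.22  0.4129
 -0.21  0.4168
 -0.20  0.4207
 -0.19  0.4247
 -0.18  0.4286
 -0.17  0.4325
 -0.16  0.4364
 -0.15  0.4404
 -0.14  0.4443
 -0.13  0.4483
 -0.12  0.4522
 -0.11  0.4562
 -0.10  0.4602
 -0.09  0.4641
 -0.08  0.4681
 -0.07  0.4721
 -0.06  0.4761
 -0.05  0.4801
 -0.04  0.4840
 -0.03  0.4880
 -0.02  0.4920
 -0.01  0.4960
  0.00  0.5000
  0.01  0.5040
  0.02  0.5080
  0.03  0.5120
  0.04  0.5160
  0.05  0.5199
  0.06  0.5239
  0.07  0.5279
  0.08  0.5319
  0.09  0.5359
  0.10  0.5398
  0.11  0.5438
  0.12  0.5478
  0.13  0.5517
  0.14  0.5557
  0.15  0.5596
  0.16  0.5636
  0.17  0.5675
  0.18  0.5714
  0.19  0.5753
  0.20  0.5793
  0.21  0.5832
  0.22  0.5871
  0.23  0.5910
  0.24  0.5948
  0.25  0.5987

46.16

σ√T = 0.36·√1.5 = 0.4409
ln(S/K) + (r − q + σ²/2)T = ln(290/300) + (0.077 − 0.052 + 0.36²/2)·1.5 = -0.0339 + 0.1347 = 0.1008
d₁ = 0.1008 / 0.4409 = 0.2286 → 0.23
d₂ = d₁ − σ√T = 0.2286 − 0.4409 = -0.2123 → -0.21
exp(−qT) = exp(−0.052·1.5) = 0.9250;  exp(−rT) = exp(−0.077·1.5) = 0.8909
N(−d₂) = N(0.21) = 0.5832;  N(−d₁) = N(-0.23) = 0.4090
P = 300·0.8909·0.5832 − 290·0.9250·0.4090 = 155.8719 − 109.7142 = 46.1576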